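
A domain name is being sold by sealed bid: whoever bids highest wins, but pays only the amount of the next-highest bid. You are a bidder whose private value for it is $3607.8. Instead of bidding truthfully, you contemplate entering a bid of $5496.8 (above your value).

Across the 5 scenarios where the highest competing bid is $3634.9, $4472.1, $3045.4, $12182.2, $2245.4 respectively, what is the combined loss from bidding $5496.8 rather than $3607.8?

$891.4

The deviation costs you only when the competing bid falls strictly between $3607.8 and $5496.8; elsewhere both bids give the same outcome.
$3634.9: truthful payoff $0, deviation payoff −$27.1 → loss $27.1.
$4472.1: truthful payoff $0, deviation payoff −$864.3 → loss $864.3.
$3045.4: outcomes coincide → loss $0.
$12182.2: outcomes coincide → loss $0.
$2245.4: outcomes coincide → loss $0.
Total loss = $27.1 + $864.3 = $891.4.
Truthful bidding weakly dominates here: raising your bid can only win items priced above your value, and lowering it can only forfeit items priced below.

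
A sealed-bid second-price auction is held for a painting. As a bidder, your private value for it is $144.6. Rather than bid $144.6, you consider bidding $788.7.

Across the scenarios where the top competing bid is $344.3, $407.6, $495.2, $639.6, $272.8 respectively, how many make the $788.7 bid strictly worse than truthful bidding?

5

The deviation hurts exactly when the highest competing bid lies strictly between $144.6 and $788.7 — overbidding then wins at a price above your value.
$344.3: inside the interval → strictly worse (loss $199.7).
$407.6: inside the interval → strictly worse (loss $263).
$495.2: inside the interval → strictly worse (loss $350.6).
$639.6: inside the interval → strictly worse (loss $495).
$272.8: inside the interval → strictly worse (loss $128.2).
Count: 5.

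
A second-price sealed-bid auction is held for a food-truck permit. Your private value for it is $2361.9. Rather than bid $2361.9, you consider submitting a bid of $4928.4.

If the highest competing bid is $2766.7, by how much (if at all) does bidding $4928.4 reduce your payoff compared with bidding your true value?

$404.8

Bidding your value $2361.9: you lose (since $2361.9 < $2766.7). Payoff $0.
Bidding $4928.4: you win and pay $2766.7. Payoff $2361.9 − $2766.7 = −$404.8.
The competing bid $2766.7 lies between your value and your inflated bid, so overbidding wins an item priced above your value.
Loss from deviating = $0 − (−$404.8) = $404.8.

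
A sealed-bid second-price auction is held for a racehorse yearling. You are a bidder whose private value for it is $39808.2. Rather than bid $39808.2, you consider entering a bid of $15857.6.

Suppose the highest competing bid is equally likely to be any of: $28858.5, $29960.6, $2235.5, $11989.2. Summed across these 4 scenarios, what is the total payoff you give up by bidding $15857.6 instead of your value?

The deviation costs you only when the competing bid falls strictly between $15857.6 and $39808.2; elsewhere both bids give the same outcome.
$28858.5: truthful payoff $10949.7, deviation payoff $0 → loss $10949.7.
$29960.6: truthful payoff $9847.6, deviation payoff $0 → loss $9847.6.
$2235.5: outcomes coincide → loss $0.
$11989.2: outcomes coincide → loss $0.
Total loss = $10949.7 + $9847.6 = $20797.3.

$20797.3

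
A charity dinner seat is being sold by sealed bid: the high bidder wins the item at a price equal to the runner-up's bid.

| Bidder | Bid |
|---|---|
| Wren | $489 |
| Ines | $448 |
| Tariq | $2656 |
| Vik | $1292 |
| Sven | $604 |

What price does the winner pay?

Highest bid: Tariq at $2656, so Tariq wins.
Second-highest bid: Vik at $1292 — that is the price the winner pays.

$1292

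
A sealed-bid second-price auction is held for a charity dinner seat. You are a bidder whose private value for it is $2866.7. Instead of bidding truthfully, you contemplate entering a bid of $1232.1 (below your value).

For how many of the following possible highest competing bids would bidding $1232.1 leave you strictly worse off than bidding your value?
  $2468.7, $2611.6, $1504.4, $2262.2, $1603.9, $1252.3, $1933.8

The deviation hurts exactly when the highest competing bid lies strictly between $1232.1 and $2866.7 — underbidding then forfeits a profitable win.
$2468.7: inside the interval → strictly worse (loss $398).
$2611.6: inside the interval → strictly worse (loss $255.1).
$1504.4: inside the interval → strictly worse (loss $1362.3).
$2262.2: inside the interval → strictly worse (loss $604.5).
$1603.9: inside the interval → strictly worse (loss $1262.8).
$1252.3: inside the interval → strictly worse (loss $1614.4).
$1933.8: inside the interval → strictly worse (loss $932.9).
Count: 7.

7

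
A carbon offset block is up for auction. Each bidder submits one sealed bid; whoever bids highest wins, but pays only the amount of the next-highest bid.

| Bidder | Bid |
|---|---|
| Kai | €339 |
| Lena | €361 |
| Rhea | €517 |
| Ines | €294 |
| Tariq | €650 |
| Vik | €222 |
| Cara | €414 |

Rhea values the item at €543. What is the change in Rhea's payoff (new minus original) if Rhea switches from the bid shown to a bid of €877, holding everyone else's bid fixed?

The highest bid among the other bidders is €650; Rhea's bid doesn't change that.
Original bid €517: Rhea is not highest (top rival bid is €650); payoff €0.
Alternative bid €877: Rhea is highest, pays the top rival bid €650; payoff €543 − €650 = −€107.
Change in payoff = −€107 − (€0) = −€107.

−€107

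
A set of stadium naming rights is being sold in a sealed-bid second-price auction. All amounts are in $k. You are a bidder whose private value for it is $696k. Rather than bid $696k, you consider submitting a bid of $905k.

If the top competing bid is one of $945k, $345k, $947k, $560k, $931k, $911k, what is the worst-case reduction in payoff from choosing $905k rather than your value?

$945k: same outcome either way → loss $0k.
$345k: same outcome either way → loss $0k.
$947k: same outcome either way → loss $0k.
$560k: same outcome either way → loss $0k.
$931k: same outcome either way → loss $0k.
$911k: same outcome either way → loss $0k.
Maximum loss: $0k.

$0k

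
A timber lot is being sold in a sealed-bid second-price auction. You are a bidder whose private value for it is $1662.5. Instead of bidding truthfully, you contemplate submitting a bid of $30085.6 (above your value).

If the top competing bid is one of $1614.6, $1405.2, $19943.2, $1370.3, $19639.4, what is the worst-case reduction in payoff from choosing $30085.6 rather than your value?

$18280.7

$1614.6: same outcome either way → loss $0.
$1405.2: same outcome either way → loss $0.
$19943.2: truthful gives $0, deviation gives −$18280.7 → loss $18280.7.
$1370.3: same outcome either way → loss $0.
$19639.4: truthful gives $0, deviation gives −$17976.9 → loss $17976.9.
Maximum loss: $18280.7.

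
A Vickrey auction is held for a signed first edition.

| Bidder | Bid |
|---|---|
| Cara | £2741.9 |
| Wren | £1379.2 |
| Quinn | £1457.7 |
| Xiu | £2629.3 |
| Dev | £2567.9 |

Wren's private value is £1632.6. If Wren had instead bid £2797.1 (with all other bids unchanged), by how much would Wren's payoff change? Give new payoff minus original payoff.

−£1109.3

The highest bid among the other bidders is £2741.9; Wren's bid doesn't change that.
Original bid £1379.2: Wren is not highest (top rival bid is £2741.9); payoff £0.
Alternative bid £2797.1: Wren is highest, pays the top rival bid £2741.9; payoff £1632.6 − £2741.9 = −£1109.3.
Change in payoff = −£1109.3 − (£0) = −£1109.3.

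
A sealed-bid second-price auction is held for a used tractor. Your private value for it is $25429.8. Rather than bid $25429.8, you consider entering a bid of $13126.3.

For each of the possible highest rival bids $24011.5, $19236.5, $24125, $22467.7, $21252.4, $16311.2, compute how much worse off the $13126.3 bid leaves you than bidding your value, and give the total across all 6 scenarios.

The deviation costs you only when the competing bid falls strictly between $13126.3 and $25429.8; elsewhere both bids give the same outcome.
$24011.5: truthful payoff $1418.3, deviation payoff $0 → loss $1418.3.
$19236.5: truthful payoff $6193.3, deviation payoff $0 → loss $6193.3.
$24125: truthful payoff $1304.8, deviation payoff $0 → loss $1304.8.
$22467.7: truthful payoff $2962.1, deviation payoff $0 → loss $2962.1.
$21252.4: truthful payoff $4177.4, deviation payoff $0 → loss $4177.4.
$16311.2: truthful payoff $9118.6, deviation payoff $0 → loss $9118.6.
Total loss = $1418.3 + $6193.3 + $1304.8 + $2962.1 + $4177.4 + $9118.6 = $25174.5.
Because the price is fixed by the runner-up's bid, deviating from your value can only change a good outcome into a bad one — never the reverse.

$25174.5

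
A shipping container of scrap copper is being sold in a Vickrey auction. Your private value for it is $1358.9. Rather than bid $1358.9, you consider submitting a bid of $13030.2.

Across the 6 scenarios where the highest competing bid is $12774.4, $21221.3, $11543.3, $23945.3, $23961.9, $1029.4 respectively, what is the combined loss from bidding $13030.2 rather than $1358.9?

The deviation costs you only when the competing bid falls strictly between $1358.9 and $13030.2; elsewhere both bids give the same outcome.
$12774.4: truthful payoff $0, deviation payoff −$11415.5 → loss $11415.5.
$21221.3: outcomes coincide → loss $0.
$11543.3: truthful payoff $0, deviation payoff −$10184.4 → loss $10184.4.
$23945.3: outcomes coincide → loss $0.
$23961.9: outcomes coincide → loss $0.
$1029.4: outcomes coincide → loss $0.
Total loss = $11415.5 + $10184.4 = $21599.9.

$21599.9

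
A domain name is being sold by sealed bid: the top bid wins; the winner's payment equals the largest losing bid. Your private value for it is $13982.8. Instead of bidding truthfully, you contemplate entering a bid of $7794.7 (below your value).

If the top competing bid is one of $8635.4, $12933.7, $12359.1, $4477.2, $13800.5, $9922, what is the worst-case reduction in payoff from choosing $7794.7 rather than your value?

$5347.4

$8635.4: truthful gives $5347.4, deviation gives $0 → loss $5347.4.
$12933.7: truthful gives $1049.1, deviation gives $0 → loss $1049.1.
$12359.1: truthful gives $1623.7, deviation gives $0 → loss $1623.7.
$4477.2: same outcome either way → loss $0.
$13800.5: truthful gives $182.3, deviation gives $0 → loss $182.3.
$9922: truthful gives $4060.8, deviation gives $0 → loss $4060.8.
Maximum loss: $5347.4.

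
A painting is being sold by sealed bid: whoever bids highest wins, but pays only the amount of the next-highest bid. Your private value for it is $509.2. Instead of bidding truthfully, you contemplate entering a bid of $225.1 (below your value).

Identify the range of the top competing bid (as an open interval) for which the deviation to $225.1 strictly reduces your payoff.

If the competing bid is below $225.1, both bids win at the same price — no difference.
If it is above $509.2, both bids lose — no difference.
If it lies strictly between $225.1 and $509.2, bidding your value wins at a price below your value (positive payoff) while bidding $225.1 loses (payoff 0).
So the deviation strictly hurts on the open interval ($225.1, $509.2).
Truthful bidding weakly dominates here: raising your bid can only win items priced above your value, and lowering it can only forfeit items priced below.

($225.1, $509.2)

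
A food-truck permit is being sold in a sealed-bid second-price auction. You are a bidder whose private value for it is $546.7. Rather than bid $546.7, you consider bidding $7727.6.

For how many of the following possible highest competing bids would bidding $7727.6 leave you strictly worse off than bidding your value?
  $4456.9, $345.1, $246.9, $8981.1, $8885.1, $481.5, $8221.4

1

The deviation hurts exactly when the highest competing bid lies strictly between $546.7 and $7727.6 — overbidding then wins at a price above your value.
$4456.9: inside the interval → strictly worse (loss $3910.2).
$345.1: below both → same outcome either way.
$246.9: below both → same outcome either way.
$8981.1: above both → same outcome either way.
$8885.1: above both → same outcome either way.
$481.5: below both → same outcome either way.
$8221.4: above both → same outcome either way.
Count: 1.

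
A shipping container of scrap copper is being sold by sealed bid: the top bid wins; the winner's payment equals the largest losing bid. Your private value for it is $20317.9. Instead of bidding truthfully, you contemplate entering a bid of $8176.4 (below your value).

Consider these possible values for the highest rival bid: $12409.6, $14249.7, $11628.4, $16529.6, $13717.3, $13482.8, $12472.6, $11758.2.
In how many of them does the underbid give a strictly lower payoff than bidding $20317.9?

8

The deviation hurts exactly when the highest competing bid lies strictly between $8176.4 and $20317.9 — underbidding then forfeits a profitable win.
$12409.6: inside the interval → strictly worse (loss $7908.3).
$14249.7: inside the interval → strictly worse (loss $6068.2).
$11628.4: inside the interval → strictly worse (loss $8689.5).
$16529.6: inside the interval → strictly worse (loss $3788.3).
$13717.3: inside the interval → strictly worse (loss $6600.6).
$13482.8: inside the interval → strictly worse (loss $6835.1).
$12472.6: inside the interval → strictly worse (loss $7845.3).
$11758.2: inside the interval → strictly worse (loss $8559.7).
Count: 8.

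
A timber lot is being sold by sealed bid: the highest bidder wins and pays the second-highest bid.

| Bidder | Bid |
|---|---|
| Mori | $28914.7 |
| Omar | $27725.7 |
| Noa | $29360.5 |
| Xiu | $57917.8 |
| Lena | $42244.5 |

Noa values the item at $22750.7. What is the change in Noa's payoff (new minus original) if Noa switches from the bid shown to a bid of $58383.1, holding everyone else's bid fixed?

−$35167.1

The highest bid among the other bidders is $57917.8; Noa's bid doesn't change that.
Original bid $29360.5: Noa is not highest (top rival bid is $57917.8); payoff $0.
Alternative bid $58383.1: Noa is highest, pays the top rival bid $57917.8; payoff $22750.7 − $57917.8 = −$35167.1.
Change in payoff = −$35167.1 − ($0) = −$35167.1.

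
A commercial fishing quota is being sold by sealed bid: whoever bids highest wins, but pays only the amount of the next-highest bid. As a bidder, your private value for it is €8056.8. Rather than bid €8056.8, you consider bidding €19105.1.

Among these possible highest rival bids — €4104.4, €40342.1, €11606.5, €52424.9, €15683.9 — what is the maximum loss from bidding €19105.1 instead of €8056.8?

€4104.4: same outcome either way → loss €0.
€40342.1: same outcome either way → loss €0.
€11606.5: truthful gives €0, deviation gives −€3549.7 → loss €3549.7.
€52424.9: same outcome either way → loss €0.
€15683.9: truthful gives €0, deviation gives −€7627.1 → loss €7627.1.
Maximum loss: €7627.1.

€7627.1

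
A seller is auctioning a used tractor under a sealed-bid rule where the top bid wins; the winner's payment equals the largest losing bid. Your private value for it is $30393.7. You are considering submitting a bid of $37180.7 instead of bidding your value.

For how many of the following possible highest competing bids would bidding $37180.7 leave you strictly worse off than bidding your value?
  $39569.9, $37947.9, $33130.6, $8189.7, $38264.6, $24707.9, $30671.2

2

The deviation hurts exactly when the highest competing bid lies strictly between $30393.7 and $37180.7 — overbidding then wins at a price above your value.
$39569.9: above both → same outcome either way.
$37947.9: above both → same outcome either way.
$33130.6: inside the interval → strictly worse (loss $2736.9).
$8189.7: below both → same outcome either way.
$38264.6: above both → same outcome either way.
$24707.9: below both → same outcome either way.
$30671.2: inside the interval → strictly worse (loss $277.5).
Count: 2.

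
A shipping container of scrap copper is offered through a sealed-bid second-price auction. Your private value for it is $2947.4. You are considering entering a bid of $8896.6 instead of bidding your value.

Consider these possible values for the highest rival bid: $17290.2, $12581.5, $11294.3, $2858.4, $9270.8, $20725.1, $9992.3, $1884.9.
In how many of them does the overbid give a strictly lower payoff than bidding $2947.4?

The deviation hurts exactly when the highest competing bid lies strictly between $2947.4 and $8896.6 — overbidding then wins at a price above your value.
$17290.2: above both → same outcome either way.
$12581.5: above both → same outcome either way.
$11294.3: above both → same outcome either way.
$2858.4: below both → same outcome either way.
$9270.8: above both → same outcome either way.
$20725.1: above both → same outcome either way.
$9992.3: above both → same outcome either way.
$1884.9: below both → same outcome either way.
Count: 0.

0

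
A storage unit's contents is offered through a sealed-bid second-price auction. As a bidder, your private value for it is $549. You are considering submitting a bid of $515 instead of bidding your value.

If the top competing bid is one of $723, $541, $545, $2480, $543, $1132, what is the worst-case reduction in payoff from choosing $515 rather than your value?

$723: same outcome either way → loss $0.
$541: truthful gives $8, deviation gives $0 → loss $8.
$545: truthful gives $4, deviation gives $0 → loss $4.
$2480: same outcome either way → loss $0.
$543: truthful gives $6, deviation gives $0 → loss $6.
$1132: same outcome either way → loss $0.
Maximum loss: $8.

$8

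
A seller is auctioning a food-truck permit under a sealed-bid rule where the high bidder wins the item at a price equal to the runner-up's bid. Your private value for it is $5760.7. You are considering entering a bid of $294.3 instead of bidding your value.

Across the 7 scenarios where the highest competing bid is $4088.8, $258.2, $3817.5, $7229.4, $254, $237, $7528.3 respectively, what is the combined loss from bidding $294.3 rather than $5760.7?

$3615.1

The deviation costs you only when the competing bid falls strictly between $294.3 and $5760.7; elsewhere both bids give the same outcome.
$4088.8: truthful payoff $1671.9, deviation payoff $0 → loss $1671.9.
$258.2: outcomes coincide → loss $0.
$3817.5: truthful payoff $1943.2, deviation payoff $0 → loss $1943.2.
$7229.4: outcomes coincide → loss $0.
$254: outcomes coincide → loss $0.
$237: outcomes coincide → loss $0.
$7528.3: outcomes coincide → loss $0.
Total loss = $1671.9 + $1943.2 = $3615.1.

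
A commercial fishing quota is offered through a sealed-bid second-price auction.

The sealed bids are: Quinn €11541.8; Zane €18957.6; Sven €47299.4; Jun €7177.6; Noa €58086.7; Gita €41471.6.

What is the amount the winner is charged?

€47299.4

Highest bid: Noa at €58086.7, so Noa wins.
Second-highest bid: Sven at €47299.4 — that is the price the winner pays.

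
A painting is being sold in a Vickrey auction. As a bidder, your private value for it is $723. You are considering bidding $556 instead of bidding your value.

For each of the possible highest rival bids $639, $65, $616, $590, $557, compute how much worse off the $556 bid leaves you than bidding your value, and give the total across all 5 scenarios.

$490

The deviation costs you only when the competing bid falls strictly between $556 and $723; elsewhere both bids give the same outcome.
$639: truthful payoff $84, deviation payoff $0 → loss $84.
$65: outcomes coincide → loss $0.
$616: truthful payoff $107, deviation payoff $0 → loss $107.
$590: truthful payoff $133, deviation payoff $0 → loss $133.
$557: truthful payoff $166, deviation payoff $0 → loss $166.
Total loss = $84 + $107 + $133 + $166 = $490.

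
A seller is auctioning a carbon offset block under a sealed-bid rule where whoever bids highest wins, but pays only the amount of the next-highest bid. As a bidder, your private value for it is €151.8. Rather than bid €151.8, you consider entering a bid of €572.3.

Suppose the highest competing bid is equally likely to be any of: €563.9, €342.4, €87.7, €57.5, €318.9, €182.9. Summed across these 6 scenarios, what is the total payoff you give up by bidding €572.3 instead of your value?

The deviation costs you only when the competing bid falls strictly between €151.8 and €572.3; elsewhere both bids give the same outcome.
€563.9: truthful payoff €0, deviation payoff −€412.1 → loss €412.1.
€342.4: truthful payoff €0, deviation payoff −€190.6 → loss €190.6.
€87.7: outcomes coincide → loss €0.
€57.5: outcomes coincide → loss €0.
€318.9: truthful payoff €0, deviation payoff −€167.1 → loss €167.1.
€182.9: truthful payoff €0, deviation payoff −€31.1 → loss €31.1.
Total loss = €412.1 + €190.6 + €167.1 + €31.1 = €800.9.

€800.9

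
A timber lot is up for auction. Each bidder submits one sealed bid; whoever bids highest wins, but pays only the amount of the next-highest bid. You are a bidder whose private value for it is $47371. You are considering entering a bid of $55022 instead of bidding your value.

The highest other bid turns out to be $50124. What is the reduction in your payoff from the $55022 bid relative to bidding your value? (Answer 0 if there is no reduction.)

Bidding your value $47371: you lose (since $47371 < $50124). Payoff $0.
Bidding $55022: you win and pay $50124. Payoff $47371 − $50124 = −$2753.
The competing bid $50124 lies between your value and your inflated bid, so overbidding wins an item priced above your value.
Loss from deviating = $0 − (−$2753) = $2753.

$2753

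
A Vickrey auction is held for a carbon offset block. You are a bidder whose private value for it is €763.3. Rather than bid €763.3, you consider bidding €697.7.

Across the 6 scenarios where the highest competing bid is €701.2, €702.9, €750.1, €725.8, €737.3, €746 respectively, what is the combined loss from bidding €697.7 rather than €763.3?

€216.5

The deviation costs you only when the competing bid falls strictly between €697.7 and €763.3; elsewhere both bids give the same outcome.
€701.2: truthful payoff €62.1, deviation payoff €0 → loss €62.1.
€702.9: truthful payoff €60.4, deviation payoff €0 → loss €60.4.
€750.1: truthful payoff €13.2, deviation payoff €0 → loss €13.2.
€725.8: truthful payoff €37.5, deviation payoff €0 → loss €37.5.
€737.3: truthful payoff €26, deviation payoff €0 → loss €26.
€746: truthful payoff €17.3, deviation payoff €0 → loss €17.3.
Total loss = €62.1 + €60.4 + €13.2 + €37.5 + €26 + €17.3 = €216.5.
In a second-price auction your bid sets only whether you win, not what you pay, so bidding your true value is weakly dominant.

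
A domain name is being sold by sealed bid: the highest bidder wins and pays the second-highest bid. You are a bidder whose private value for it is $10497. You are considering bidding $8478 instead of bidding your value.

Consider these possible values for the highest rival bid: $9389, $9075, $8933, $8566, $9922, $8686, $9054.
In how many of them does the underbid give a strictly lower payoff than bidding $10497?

The deviation hurts exactly when the highest competing bid lies strictly between $8478 and $10497 — underbidding then forfeits a profitable win.
$9389: inside the interval → strictly worse (loss $1108).
$9075: inside the interval → strictly worse (loss $1422).
$8933: inside the interval → strictly worse (loss $1564).
$8566: inside the interval → strictly worse (loss $1931).
$9922: inside the interval → strictly worse (loss $575).
$8686: inside the interval → strictly worse (loss $1811).
$9054: inside the interval → strictly worse (loss $1443).
Count: 7.

7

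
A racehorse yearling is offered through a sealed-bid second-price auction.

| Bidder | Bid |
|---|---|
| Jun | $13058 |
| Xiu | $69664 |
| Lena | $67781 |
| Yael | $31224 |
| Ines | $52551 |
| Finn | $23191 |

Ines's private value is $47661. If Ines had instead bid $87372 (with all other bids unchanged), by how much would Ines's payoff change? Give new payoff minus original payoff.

−$22003

The highest bid among the other bidders is $69664; Ines's bid doesn't change that.
Original bid $52551: Ines is not highest (top rival bid is $69664); payoff $0.
Alternative bid $87372: Ines is highest, pays the top rival bid $69664; payoff $47661 − $69664 = −$22003.
Change in payoff = −$22003 − ($0) = −$22003.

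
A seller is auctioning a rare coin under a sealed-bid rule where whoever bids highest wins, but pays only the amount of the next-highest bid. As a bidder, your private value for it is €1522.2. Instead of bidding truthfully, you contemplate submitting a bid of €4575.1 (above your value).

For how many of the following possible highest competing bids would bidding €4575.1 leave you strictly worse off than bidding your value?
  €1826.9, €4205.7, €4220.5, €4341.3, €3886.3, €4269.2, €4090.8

7

The deviation hurts exactly when the highest competing bid lies strictly between €1522.2 and €4575.1 — overbidding then wins at a price above your value.
€1826.9: inside the interval → strictly worse (loss €304.7).
€4205.7: inside the interval → strictly worse (loss €2683.5).
€4220.5: inside the interval → strictly worse (loss €2698.3).
€4341.3: inside the interval → strictly worse (loss €2819.1).
€3886.3: inside the interval → strictly worse (loss €2364.1).
€4269.2: inside the interval → strictly worse (loss €2747).
€4090.8: inside the interval → strictly worse (loss €2568.6).
Count: 7.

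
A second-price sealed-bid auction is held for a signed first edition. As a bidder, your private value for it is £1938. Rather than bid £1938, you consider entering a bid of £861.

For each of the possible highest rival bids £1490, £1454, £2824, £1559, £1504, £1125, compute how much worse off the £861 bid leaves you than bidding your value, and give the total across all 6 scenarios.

£2558

The deviation costs you only when the competing bid falls strictly between £861 and £1938; elsewhere both bids give the same outcome.
£1490: truthful payoff £448, deviation payoff £0 → loss £448.
£1454: truthful payoff £484, deviation payoff £0 → loss £484.
£2824: outcomes coincide → loss £0.
£1559: truthful payoff £379, deviation payoff £0 → loss £379.
£1504: truthful payoff £434, deviation payoff £0 → loss £434.
£1125: truthful payoff £813, deviation payoff £0 → loss £813.
Total loss = £448 + £484 + £379 + £434 + £813 = £2558.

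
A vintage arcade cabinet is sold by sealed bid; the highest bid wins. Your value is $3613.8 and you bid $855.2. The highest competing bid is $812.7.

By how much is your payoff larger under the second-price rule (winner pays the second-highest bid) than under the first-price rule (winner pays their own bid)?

You have the highest bid, so you win under either rule.
Second-price: pay $812.7 → payoff $2801.1.
First-price: pay your own bid $855.2 → payoff $2758.6.
Difference = $2801.1 − ($2758.6) = $42.5.

$42.5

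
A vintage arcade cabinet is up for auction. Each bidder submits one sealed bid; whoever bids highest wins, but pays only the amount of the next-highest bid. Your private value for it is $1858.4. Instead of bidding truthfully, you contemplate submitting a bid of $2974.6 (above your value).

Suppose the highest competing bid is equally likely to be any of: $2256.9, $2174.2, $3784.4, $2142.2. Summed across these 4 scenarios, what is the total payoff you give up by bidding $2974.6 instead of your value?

$998.1

The deviation costs you only when the competing bid falls strictly between $1858.4 and $2974.6; elsewhere both bids give the same outcome.
$2256.9: truthful payoff $0, deviation payoff −$398.5 → loss $398.5.
$2174.2: truthful payoff $0, deviation payoff −$315.8 → loss $315.8.
$3784.4: outcomes coincide → loss $0.
$2142.2: truthful payoff $0, deviation payoff −$283.8 → loss $283.8.
Total loss = $398.5 + $315.8 + $283.8 = $998.1.
Because the price is fixed by the runner-up's bid, deviating from your value can only change a good outcome into a bad one — never the reverse.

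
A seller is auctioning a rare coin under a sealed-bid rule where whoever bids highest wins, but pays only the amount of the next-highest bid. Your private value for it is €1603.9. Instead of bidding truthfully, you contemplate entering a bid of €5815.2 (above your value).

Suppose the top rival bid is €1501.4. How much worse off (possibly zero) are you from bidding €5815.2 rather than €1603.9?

€0

Bidding your value €1603.9: you win (since €1603.9 > €1501.4) and pay €1501.4. Payoff €102.5.
Bidding €5815.2: you win and pay €1501.4. Payoff €1603.9 − €1501.4 = €102.5.
Difference = €102.5 − €102.5 = €0; both bids lead to the same outcome because the competing bid is below both your value and your alternative bid.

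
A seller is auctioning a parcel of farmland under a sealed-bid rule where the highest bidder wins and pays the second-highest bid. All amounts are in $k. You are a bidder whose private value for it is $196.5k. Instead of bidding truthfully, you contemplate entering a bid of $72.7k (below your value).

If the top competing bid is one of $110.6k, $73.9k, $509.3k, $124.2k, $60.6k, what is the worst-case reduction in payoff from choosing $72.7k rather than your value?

$122.6k

$110.6k: truthful gives $85.9k, deviation gives $0k → loss $85.9k.
$73.9k: truthful gives $122.6k, deviation gives $0k → loss $122.6k.
$509.3k: same outcome either way → loss $0k.
$124.2k: truthful gives $72.3k, deviation gives $0k → loss $72.3k.
$60.6k: same outcome either way → loss $0k.
Maximum loss: $122.6k.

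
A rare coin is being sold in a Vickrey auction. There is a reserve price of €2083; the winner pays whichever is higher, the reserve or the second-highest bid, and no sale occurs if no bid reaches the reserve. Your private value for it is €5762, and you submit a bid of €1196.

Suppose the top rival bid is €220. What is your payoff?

Your bid €1196 is the highest bid but falls below the reserve €2083, so the item goes unsold. Payoff €0.

€0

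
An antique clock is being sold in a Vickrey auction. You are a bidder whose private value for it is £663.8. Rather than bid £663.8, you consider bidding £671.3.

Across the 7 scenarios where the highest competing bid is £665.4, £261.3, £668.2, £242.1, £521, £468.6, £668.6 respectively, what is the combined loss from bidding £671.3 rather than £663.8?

£10.8

The deviation costs you only when the competing bid falls strictly between £663.8 and £671.3; elsewhere both bids give the same outcome.
£665.4: truthful payoff £0, deviation payoff −£1.6 → loss £1.6.
£261.3: outcomes coincide → loss £0.
£668.2: truthful payoff £0, deviation payoff −£4.4 → loss £4.4.
£242.1: outcomes coincide → loss £0.
£521: outcomes coincide → loss £0.
£468.6: outcomes coincide → loss £0.
£668.6: truthful payoff £0, deviation payoff −£4.8 → loss £4.8.
Total loss = £1.6 + £4.4 + £4.8 = £10.8.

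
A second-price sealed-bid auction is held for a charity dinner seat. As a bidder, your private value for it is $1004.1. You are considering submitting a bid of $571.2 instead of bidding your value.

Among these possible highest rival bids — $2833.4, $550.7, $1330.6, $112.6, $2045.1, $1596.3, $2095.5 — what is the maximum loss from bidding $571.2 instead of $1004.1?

$0

$2833.4: same outcome either way → loss $0.
$550.7: same outcome either way → loss $0.
$1330.6: same outcome either way → loss $0.
$112.6: same outcome either way → loss $0.
$2045.1: same outcome either way → loss $0.
$1596.3: same outcome either way → loss $0.
$2095.5: same outcome either way → loss $0.
Maximum loss: $0.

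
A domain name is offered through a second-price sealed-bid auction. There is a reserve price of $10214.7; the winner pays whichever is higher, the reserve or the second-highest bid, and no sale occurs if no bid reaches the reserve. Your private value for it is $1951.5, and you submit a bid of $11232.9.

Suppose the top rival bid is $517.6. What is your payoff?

Your bid $11232.9 is the highest and exceeds the reserve.
Price = max(second-highest bid, reserve) = max($517.6, $10214.7) = $10214.7.
Payoff = $1951.5 − $10214.7 = −$8263.2.

−$8263.2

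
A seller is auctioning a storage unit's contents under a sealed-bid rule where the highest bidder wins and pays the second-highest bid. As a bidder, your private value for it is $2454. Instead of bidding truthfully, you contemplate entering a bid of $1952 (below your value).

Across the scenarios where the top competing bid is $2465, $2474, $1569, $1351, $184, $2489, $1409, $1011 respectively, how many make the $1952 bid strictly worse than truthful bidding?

0

The deviation hurts exactly when the highest competing bid lies strictly between $1952 and $2454 — underbidding then forfeits a profitable win.
$2465: above both → same outcome either way.
$2474: above both → same outcome either way.
$1569: below both → same outcome either way.
$1351: below both → same outcome either way.
$184: below both → same outcome either way.
$2489: above both → same outcome either way.
$1409: below both → same outcome either way.
$1011: below both → same outcome either way.
Count: 0.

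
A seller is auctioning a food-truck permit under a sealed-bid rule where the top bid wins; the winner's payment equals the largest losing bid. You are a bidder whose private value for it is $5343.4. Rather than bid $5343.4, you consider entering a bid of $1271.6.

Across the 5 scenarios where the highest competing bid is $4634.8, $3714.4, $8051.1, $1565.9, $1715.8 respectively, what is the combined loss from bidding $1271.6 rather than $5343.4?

$9742.7

The deviation costs you only when the competing bid falls strictly between $1271.6 and $5343.4; elsewhere both bids give the same outcome.
$4634.8: truthful payoff $708.6, deviation payoff $0 → loss $708.6.
$3714.4: truthful payoff $1629, deviation payoff $0 → loss $1629.
$8051.1: outcomes coincide → loss $0.
$1565.9: truthful payoff $3777.5, deviation payoff $0 → loss $3777.5.
$1715.8: truthful payoff $3627.6, deviation payoff $0 → loss $3627.6.
Total loss = $708.6 + $1629 + $3777.5 + $3627.6 = $9742.7.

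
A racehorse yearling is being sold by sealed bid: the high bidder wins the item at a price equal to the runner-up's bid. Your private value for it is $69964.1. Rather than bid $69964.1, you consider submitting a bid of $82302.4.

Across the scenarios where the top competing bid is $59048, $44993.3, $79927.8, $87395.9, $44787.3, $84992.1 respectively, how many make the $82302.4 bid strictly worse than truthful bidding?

The deviation hurts exactly when the highest competing bid lies strictly between $69964.1 and $82302.4 — overbidding then wins at a price above your value.
$59048: below both → same outcome either way.
$44993.3: below both → same outcome either way.
$79927.8: inside the interval → strictly worse (loss $9963.7).
$87395.9: above both → same outcome either way.
$44787.3: below both → same outcome either way.
$84992.1: above both → same outcome either way.
Count: 1.

1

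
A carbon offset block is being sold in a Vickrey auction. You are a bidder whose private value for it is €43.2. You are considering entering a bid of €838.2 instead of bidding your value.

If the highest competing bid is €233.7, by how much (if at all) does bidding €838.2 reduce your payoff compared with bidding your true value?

Bidding your value €43.2: you lose (since €43.2 < €233.7). Payoff €0.
Bidding €838.2: you win and pay €233.7. Payoff €43.2 − €233.7 = −€190.5.
The competing bid €233.7 lies between your value and your inflated bid, so overbidding wins an item priced above your value.
Loss from deviating = €0 − (−€190.5) = €190.5.
Truthful bidding weakly dominates here: raising your bid can only win items priced above your value, and lowering it can only forfeit items priced below.

€190.5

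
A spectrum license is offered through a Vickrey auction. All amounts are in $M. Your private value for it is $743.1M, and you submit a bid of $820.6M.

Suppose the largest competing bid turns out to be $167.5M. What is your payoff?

Your bid $820.6M exceeds the highest competing bid $167.5M, so you win.
In a second-price auction the winner pays the second-highest bid, $167.5M.
Payoff = value − price = $743.1M − $167.5M = $575.6M.

$575.6M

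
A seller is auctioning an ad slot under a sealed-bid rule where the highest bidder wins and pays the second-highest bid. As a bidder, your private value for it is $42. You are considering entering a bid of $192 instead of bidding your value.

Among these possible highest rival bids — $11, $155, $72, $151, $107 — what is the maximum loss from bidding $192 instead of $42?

$11: same outcome either way → loss $0.
$155: truthful gives $0, deviation gives −$113 → loss $113.
$72: truthful gives $0, deviation gives −$30 → loss $30.
$151: truthful gives $0, deviation gives −$109 → loss $109.
$107: truthful gives $0, deviation gives −$65 → loss $65.
Maximum loss: $113.

$113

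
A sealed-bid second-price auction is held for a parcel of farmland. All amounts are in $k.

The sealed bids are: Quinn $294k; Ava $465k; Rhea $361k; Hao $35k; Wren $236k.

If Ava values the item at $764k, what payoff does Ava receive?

$403k

Highest bid: Ava at $465k, so Ava wins.
Second-highest bid: Rhea at $361k — that is the price the winner pays.
Ava's payoff = value − price = $764k − $361k = $403k.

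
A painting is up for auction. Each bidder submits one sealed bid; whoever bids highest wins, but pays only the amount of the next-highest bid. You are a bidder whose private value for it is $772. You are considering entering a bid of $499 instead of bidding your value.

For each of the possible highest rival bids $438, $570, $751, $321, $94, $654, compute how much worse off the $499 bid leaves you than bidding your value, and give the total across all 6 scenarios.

The deviation costs you only when the competing bid falls strictly between $499 and $772; elsewhere both bids give the same outcome.
$438: outcomes coincide → loss $0.
$570: truthful payoff $202, deviation payoff $0 → loss $202.
$751: truthful payoff $21, deviation payoff $0 → loss $21.
$321: outcomes coincide → loss $0.
$94: outcomes coincide → loss $0.
$654: truthful payoff $118, deviation payoff $0 → loss $118.
Total loss = $202 + $21 + $118 = $341.

$341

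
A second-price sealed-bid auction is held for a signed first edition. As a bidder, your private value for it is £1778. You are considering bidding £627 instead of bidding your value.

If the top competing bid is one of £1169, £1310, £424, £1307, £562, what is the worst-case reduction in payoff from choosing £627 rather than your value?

£609

£1169: truthful gives £609, deviation gives £0 → loss £609.
£1310: truthful gives £468, deviation gives £0 → loss £468.
£424: same outcome either way → loss £0.
£1307: truthful gives £471, deviation gives £0 → loss £471.
£562: same outcome either way → loss £0.
Maximum loss: £609.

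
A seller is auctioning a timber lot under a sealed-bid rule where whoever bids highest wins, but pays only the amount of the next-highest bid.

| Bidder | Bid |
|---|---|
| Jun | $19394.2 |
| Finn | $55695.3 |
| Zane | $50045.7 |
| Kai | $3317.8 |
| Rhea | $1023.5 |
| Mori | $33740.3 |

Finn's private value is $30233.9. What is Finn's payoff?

Highest bid: Finn at $55695.3, so Finn wins.
Second-highest bid: Zane at $50045.7 — that is the price the winner pays.
Finn's payoff = value − price = $30233.9 − $50045.7 = −$19811.8.

−$19811.8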